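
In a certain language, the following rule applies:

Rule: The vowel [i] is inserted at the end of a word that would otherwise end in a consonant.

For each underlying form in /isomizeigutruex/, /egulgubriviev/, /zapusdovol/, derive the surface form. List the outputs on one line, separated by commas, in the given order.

isomizeigutruexi, egulgubrivievi, zapusdovoli

/isomizeigutruex/: the form ends in the consonant /x/, so [i] is inserted word-finally. → [isomizeigutruexi].
/egulgubriviev/: the form ends in the consonant /v/, so [i] is inserted word-finally. → [egulgubrivievi].
/zapusdovol/: the form ends in the consonant /l/, so [i] is inserted word-finally. → [zapusdovoli].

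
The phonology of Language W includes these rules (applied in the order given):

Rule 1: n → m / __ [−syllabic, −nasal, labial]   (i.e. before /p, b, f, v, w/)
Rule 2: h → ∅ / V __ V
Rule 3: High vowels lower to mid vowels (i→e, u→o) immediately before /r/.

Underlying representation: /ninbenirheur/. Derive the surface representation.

nimbenerheor

Rule 1 (nasal place assimilation): /n/ precedes the labial consonant /b/, so it assimilates in place to [m]. /ninbenirheur/ → nimbenirheur.
Rule 2 (intervocalic h-deletion): no segment meets the environment; /nimbenirheur/ is unchanged.
Rule 3 (pre-rhotic lowering): /i/ is a high vowel immediately before /r/, so it lowers to [e]. /u/ is a high vowel immediately before /r/, so it lowers to [o]. /nimbenirheur/ → nimbenerheor.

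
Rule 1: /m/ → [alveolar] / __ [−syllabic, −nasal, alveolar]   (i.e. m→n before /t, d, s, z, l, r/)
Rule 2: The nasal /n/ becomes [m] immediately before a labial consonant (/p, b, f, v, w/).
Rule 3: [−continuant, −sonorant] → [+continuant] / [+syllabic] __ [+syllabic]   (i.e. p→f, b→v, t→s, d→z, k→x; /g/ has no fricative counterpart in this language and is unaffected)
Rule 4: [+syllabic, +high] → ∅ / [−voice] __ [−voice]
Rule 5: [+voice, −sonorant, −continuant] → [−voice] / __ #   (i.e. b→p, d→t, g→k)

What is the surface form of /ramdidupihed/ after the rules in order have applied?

randizufhet

Rule 1 (nasal place assimilation): /m/ precedes the alveolar consonant /d/, so it assimilates in place to [n]. /ramdidupihed/ → randidupihed.
Rule 2 (nasal place assimilation): no segment meets the environment; /randidupihed/ is unchanged.
Rule 3 (intervocalic spirantization): /d/ is a stop between vowels /i/ and /u/, so it spirantizes to the fricative [z]. /p/ is a stop between vowels /u/ and /i/, so it spirantizes to the fricative [f]. /randidupihed/ → randizufihed.
Rule 4 (high vowel syncope): /i/ is a high vowel flanked by voiceless consonants /f/ and /h/, so it deletes. /randizufihed/ → randizufhed.
Rule 5 (final devoicing): /d/ is a voiced stop in word-final position, so it devoices to [t]. /randizufhed/ → randizufhet.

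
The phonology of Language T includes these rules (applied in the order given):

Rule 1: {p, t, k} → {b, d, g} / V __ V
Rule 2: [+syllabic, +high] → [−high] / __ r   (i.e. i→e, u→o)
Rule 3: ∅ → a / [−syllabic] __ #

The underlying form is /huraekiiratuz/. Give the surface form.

Rule 1 (intervocalic voicing): /k/ is a voiceless stop between vowels /e/ and /i/, so it voices to [g]. /t/ is a voiceless stop between vowels /a/ and /u/, so it voices to [d]. /huraekiiratuz/ → huraegiiraduz.
Rule 2 (pre-rhotic lowering): /u/ is a high vowel immediately before /r/, so it lowers to [o]. /i/ is a high vowel immediately before /r/, so it lowers to [e]. /huraegiiraduz/ → horaegieraduz.
Rule 3 (final a-epenthesis): the form ends in the consonant /z/, so [a] is inserted word-finally. /horaegieraduz/ → horaegieraduza.

horaegieraduza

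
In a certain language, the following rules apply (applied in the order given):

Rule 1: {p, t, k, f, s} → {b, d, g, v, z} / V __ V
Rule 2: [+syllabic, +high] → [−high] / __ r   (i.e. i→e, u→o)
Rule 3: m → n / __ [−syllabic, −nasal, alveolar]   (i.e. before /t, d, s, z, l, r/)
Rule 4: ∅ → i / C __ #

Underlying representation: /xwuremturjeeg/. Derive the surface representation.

Rule 1 (intervocalic voicing): no segment meets the environment; /xwuremturjeeg/ is unchanged.
Rule 2 (pre-rhotic lowering): /u/ is a high vowel immediately before /r/, so it lowers to [o]. /u/ is a high vowel immediately before /r/, so it lowers to [o]. /xwuremturjeeg/ → xworemtorjeeg.
Rule 3 (nasal place assimilation): /m/ precedes the alveolar consonant /t/, so it assimilates in place to [n]. /xworemtorjeeg/ → xworentorjeeg.
Rule 4 (final i-epenthesis): the form ends in the consonant /g/, so [i] is inserted word-finally. /xworentorjeeg/ → xworentorjeegi.

xworentorjeegi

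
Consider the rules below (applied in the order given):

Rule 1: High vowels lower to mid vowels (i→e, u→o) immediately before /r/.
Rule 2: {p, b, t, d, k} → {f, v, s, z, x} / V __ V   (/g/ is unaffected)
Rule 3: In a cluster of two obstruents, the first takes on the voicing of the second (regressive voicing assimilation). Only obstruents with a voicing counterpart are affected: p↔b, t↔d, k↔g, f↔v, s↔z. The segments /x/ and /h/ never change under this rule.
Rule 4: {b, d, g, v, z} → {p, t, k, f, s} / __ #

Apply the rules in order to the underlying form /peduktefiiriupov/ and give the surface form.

Rule 1 (pre-rhotic lowering): /i/ is a high vowel immediately before /r/, so it lowers to [e]. /peduktefiiriupov/ → peduktefieriupov.
Rule 2 (intervocalic spirantization): /d/ is a stop between vowels /e/ and /u/, so it spirantizes to the fricative [z]. /p/ is a stop between vowels /u/ and /o/, so it spirantizes to the fricative [f]. /peduktefieriupov/ → pezuktefieriufov.
Rule 3 (regressive voicing assimilation): no segment meets the environment; /pezuktefieriufov/ is unchanged.
Rule 4 (final devoicing): /v/ is a voiced obstruent in word-final position, so it devoices to [f]. /pezuktefieriufov/ → pezuktefieriufof.

pezuktefieriufof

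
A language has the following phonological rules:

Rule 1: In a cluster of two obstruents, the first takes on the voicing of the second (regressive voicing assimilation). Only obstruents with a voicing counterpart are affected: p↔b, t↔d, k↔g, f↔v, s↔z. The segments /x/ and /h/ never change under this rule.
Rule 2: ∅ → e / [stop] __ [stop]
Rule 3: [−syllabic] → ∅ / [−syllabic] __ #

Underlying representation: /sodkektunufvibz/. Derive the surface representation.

Rule 1 (regressive voicing assimilation): /d/ precedes the voiceless obstruent /k/, so it devoices to [t] by assimilation. /f/ precedes the voiced obstruent /v/, so it voices to [v] by assimilation. /sodkektunufvibz/ → sotkektunuvvibz.
Rule 2 (stop-cluster e-epenthesis): /t/ and /k/ form a stop–stop cluster, so [e] is inserted between them. /k/ and /t/ form a stop–stop cluster, so [e] is inserted between them. /sotkektunuvvibz/ → sotekeketunuvvibz.
Rule 3 (final cluster simplification): /z/ is the second consonant of a word-final cluster /bz/, so it deletes. /sotekeketunuvvibz/ → sotekeketunuvvib.

sotekeketunuvvib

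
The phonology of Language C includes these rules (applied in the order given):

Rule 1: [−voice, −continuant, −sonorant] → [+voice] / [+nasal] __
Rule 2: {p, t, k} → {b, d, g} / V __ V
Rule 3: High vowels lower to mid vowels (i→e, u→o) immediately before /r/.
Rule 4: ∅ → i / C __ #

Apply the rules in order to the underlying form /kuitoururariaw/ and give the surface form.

Rule 1 (post-nasal voicing): no segment meets the environment; /kuitoururariaw/ is unchanged.
Rule 2 (intervocalic voicing): /t/ is a voiceless stop between vowels /i/ and /o/, so it voices to [d]. /kuitoururariaw/ → kuidoururariaw.
Rule 3 (pre-rhotic lowering): /u/ is a high vowel immediately before /r/, so it lowers to [o]. /u/ is a high vowel immediately before /r/, so it lowers to [o]. /kuidoururariaw/ → kuidoororariaw.
Rule 4 (final i-epenthesis): the form ends in the consonant /w/, so [i] is inserted word-finally. /kuidoororariaw/ → kuidoororariawi.

kuidoororariawi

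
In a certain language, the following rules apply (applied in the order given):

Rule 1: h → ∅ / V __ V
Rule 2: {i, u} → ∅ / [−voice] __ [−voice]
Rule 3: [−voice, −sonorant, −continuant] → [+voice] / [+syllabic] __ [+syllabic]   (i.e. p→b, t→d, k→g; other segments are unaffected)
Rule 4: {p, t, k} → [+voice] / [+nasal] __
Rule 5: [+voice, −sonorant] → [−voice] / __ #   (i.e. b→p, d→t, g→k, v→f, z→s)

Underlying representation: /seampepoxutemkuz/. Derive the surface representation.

Rule 1 (intervocalic h-deletion): no segment meets the environment; /seampepoxutemkuz/ is unchanged.
Rule 2 (high vowel syncope): /u/ is a high vowel flanked by voiceless consonants /x/ and /t/, so it deletes. /seampepoxutemkuz/ → seampepoxtemkuz.
Rule 3 (intervocalic voicing): /p/ is a voiceless stop between vowels /e/ and /o/, so it voices to [b]. /seampepoxtemkuz/ → seampeboxtemkuz.
Rule 4 (post-nasal voicing): /p/ is a voiceless stop immediately after the nasal /m/, so it voices to [b]. /k/ is a voiceless stop immediately after the nasal /m/, so it voices to [g]. /seampeboxtemkuz/ → seambeboxtemguz.
Rule 5 (final devoicing): /z/ is a voiced obstruent in word-final position, so it devoices to [s]. /seambeboxtemguz/ → seambeboxtemgus.

seambeboxtemgus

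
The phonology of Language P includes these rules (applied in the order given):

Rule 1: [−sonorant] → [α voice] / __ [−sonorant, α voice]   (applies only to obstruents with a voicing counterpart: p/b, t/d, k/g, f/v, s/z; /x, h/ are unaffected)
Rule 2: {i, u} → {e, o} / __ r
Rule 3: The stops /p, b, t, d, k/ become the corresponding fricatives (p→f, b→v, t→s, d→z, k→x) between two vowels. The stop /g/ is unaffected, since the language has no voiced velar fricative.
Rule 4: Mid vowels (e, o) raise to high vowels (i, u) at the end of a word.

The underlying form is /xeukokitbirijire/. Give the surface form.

xeuxoxidberijeri

Rule 1 (regressive voicing assimilation): /t/ precedes the voiced obstruent /b/, so it voices to [d] by assimilation. /xeukokitbirijire/ → xeukokidbirijire.
Rule 2 (pre-rhotic lowering): /i/ is a high vowel immediately before /r/, so it lowers to [e]. /i/ is a high vowel immediately before /r/, so it lowers to [e]. /xeukokidbirijire/ → xeukokidberijere.
Rule 3 (intervocalic spirantization): /k/ is a stop between vowels /u/ and /o/, so it spirantizes to the fricative [x]. /k/ is a stop between vowels /o/ and /i/, so it spirantizes to the fricative [x]. /xeukokidberijere/ → xeuxoxidberijere.
Rule 4 (final vowel raising): /e/ is a mid vowel in word-final position, so it raises to [i]. /xeuxoxidberijere/ → xeuxoxidberijeri.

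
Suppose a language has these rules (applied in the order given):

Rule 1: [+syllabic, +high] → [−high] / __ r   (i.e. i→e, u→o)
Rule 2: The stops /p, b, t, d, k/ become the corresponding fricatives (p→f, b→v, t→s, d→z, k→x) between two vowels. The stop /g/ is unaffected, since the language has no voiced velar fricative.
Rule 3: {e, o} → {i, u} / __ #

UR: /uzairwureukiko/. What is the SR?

uzaerworeuxixu

Rule 1 (pre-rhotic lowering): /i/ is a high vowel immediately before /r/, so it lowers to [e]. /u/ is a high vowel immediately before /r/, so it lowers to [o]. /uzairwureukiko/ → uzaerworeukiko.
Rule 2 (intervocalic spirantization): /k/ is a stop between vowels /u/ and /i/, so it spirantizes to the fricative [x]. /k/ is a stop between vowels /i/ and /o/, so it spirantizes to the fricative [x]. /uzaerworeukiko/ → uzaerworeuxixo.
Rule 3 (final vowel raising): /o/ is a mid vowel in word-final position, so it raises to [u]. /uzaerworeuxixo/ → uzaerworeuxixu.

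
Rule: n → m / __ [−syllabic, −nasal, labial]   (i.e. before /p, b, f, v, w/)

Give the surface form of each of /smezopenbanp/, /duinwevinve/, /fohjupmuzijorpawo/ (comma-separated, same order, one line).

smezopembamp, duimwevimve, fohjupmuzijorpawo

/smezopenbanp/: /n/ precedes the labial consonant /b/, so it assimilates in place to [m]. /n/ precedes the labial consonant /p/, so it assimilates in place to [m]. → [smezopembamp].
/duinwevinve/: /n/ precedes the labial consonant /w/, so it assimilates in place to [m]. /n/ precedes the labial consonant /v/, so it assimilates in place to [m]. → [duimwevimve].
/fohjupmuzijorpawo/: the rule's environment is not met; surfaces unchanged as [fohjupmuzijorpawo].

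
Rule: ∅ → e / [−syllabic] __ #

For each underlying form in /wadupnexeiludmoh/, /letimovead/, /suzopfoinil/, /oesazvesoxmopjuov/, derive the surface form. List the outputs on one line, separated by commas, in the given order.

wadupnexeiludmohe, letimoveade, suzopfoinile, oesazvesoxmopjuove

/wadupnexeiludmoh/: the form ends in the consonant /h/, so [e] is inserted word-finally. → [wadupnexeiludmohe].
/letimovead/: the form ends in the consonant /d/, so [e] is inserted word-finally. → [letimoveade].
/suzopfoinil/: the form ends in the consonant /l/, so [e] is inserted word-finally. → [suzopfoinile].
/oesazvesoxmopjuov/: the form ends in the consonant /v/, so [e] is inserted word-finally. → [oesazvesoxmopjuove].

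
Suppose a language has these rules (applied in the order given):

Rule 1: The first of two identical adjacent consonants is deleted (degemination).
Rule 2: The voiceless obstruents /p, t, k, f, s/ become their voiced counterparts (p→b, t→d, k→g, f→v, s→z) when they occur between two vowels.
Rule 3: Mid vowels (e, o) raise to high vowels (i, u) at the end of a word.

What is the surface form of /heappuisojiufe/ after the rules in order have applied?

Rule 1 (degemination): /pp/ is a geminate; the first /p/ deletes. /heappuisojiufe/ → heapuisojiufe.
Rule 2 (intervocalic voicing): /p/ is a voiceless obstruent between vowels /a/ and /u/, so it voices to [b]. /s/ is a voiceless obstruent between vowels /i/ and /o/, so it voices to [z]. /f/ is a voiceless obstruent between vowels /u/ and /e/, so it voices to [v]. /heapuisojiufe/ → heabuizojiuve.
Rule 3 (final vowel raising): /e/ is a mid vowel in word-final position, so it raises to [i]. /heabuizojiuve/ → heabuizojiuvi.

heabuizojiuvi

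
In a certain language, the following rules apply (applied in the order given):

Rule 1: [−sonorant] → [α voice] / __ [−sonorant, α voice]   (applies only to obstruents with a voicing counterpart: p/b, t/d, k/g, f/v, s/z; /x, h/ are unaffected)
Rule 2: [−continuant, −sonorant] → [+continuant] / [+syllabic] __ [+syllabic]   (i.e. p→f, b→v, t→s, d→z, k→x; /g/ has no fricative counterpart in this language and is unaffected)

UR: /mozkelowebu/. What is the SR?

moskelowevu

Rule 1 (regressive voicing assimilation): /z/ precedes the voiceless obstruent /k/, so it devoices to [s] by assimilation. /mozkelowebu/ → moskelowebu.
Rule 2 (intervocalic spirantization): /b/ is a stop between vowels /e/ and /u/, so it spirantizes to the fricative [v]. /moskelowebu/ → moskelowevu.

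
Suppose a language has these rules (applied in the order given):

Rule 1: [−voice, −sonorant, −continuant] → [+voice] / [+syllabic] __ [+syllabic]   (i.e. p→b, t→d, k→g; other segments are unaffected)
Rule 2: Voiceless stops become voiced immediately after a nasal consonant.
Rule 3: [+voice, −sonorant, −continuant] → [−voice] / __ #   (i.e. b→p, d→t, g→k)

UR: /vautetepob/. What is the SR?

Rule 1 (intervocalic voicing): /t/ is a voiceless stop between vowels /u/ and /e/, so it voices to [d]. /t/ is a voiceless stop between vowels /e/ and /e/, so it voices to [d]. /p/ is a voiceless stop between vowels /e/ and /o/, so it voices to [b]. /vautetepob/ → vaudedebob.
Rule 2 (post-nasal voicing): no segment meets the environment; /vaudedebob/ is unchanged.
Rule 3 (final devoicing): /b/ is a voiced stop in word-final position, so it devoices to [p]. /vaudedebob/ → vaudedebop.

vaudedebop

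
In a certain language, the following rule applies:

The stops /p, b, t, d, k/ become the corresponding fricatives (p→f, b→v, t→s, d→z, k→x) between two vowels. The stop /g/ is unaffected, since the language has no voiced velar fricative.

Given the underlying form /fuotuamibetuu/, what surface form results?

/t/ is a stop between vowels /o/ and /u/, so it spirantizes to the fricative [s].
/b/ is a stop between vowels /i/ and /e/, so it spirantizes to the fricative [v].
/t/ is a stop between vowels /e/ and /u/, so it spirantizes to the fricative [s].
Surface form: [fuosuamivesuu].

fuosuamivesuu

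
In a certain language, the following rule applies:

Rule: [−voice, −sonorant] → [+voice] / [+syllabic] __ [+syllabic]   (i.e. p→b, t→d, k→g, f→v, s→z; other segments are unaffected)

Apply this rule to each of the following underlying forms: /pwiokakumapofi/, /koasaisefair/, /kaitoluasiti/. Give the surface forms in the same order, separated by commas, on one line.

/pwiokakumapofi/: /k/ is a voiceless obstruent between vowels /o/ and /a/, so it voices to [g]. /k/ is a voiceless obstruent between vowels /a/ and /u/, so it voices to [g]. /p/ is a voiceless obstruent between vowels /a/ and /o/, so it voices to [b]. /f/ is a voiceless obstruent between vowels /o/ and /i/, so it voices to [v]. → [pwiogagumabovi].
/koasaisefair/: /s/ is a voiceless obstruent between vowels /a/ and /a/, so it voices to [z]. /s/ is a voiceless obstruent between vowels /i/ and /e/, so it voices to [z]. /f/ is a voiceless obstruent between vowels /e/ and /a/, so it voices to [v]. → [koazaizevair].
/kaitoluasiti/: /t/ is a voiceless obstruent between vowels /i/ and /o/, so it voices to [d]. /s/ is a voiceless obstruent between vowels /a/ and /i/, so it voices to [z]. /t/ is a voiceless obstruent between vowels /i/ and /i/, so it voices to [d]. → [kaidoluazidi].

pwiogagumabovi, koazaizevair, kaidoluazidi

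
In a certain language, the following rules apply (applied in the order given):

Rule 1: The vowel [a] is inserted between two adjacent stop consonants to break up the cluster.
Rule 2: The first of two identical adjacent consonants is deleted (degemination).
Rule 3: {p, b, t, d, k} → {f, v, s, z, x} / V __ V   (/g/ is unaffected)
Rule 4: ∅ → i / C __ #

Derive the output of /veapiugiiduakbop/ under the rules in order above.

Rule 1 (stop-cluster a-epenthesis): /k/ and /b/ form a stop–stop cluster, so [a] is inserted between them. /veapiugiiduakbop/ → veapiugiiduakabop.
Rule 2 (degemination): no segment meets the environment; /veapiugiiduakabop/ is unchanged.
Rule 3 (intervocalic spirantization): /p/ is a stop between vowels /a/ and /i/, so it spirantizes to the fricative [f]. /d/ is a stop between vowels /i/ and /u/, so it spirantizes to the fricative [z]. /k/ is a stop between vowels /a/ and /a/, so it spirantizes to the fricative [x]. /b/ is a stop between vowels /a/ and /o/, so it spirantizes to the fricative [v]. /veapiugiiduakabop/ → veafiugiizuaxavop.
Rule 4 (final i-epenthesis): the form ends in the consonant /p/, so [i] is inserted word-finally. /veafiugiizuaxavop/ → veafiugiizuaxavopi.

veafiugiizuaxavopi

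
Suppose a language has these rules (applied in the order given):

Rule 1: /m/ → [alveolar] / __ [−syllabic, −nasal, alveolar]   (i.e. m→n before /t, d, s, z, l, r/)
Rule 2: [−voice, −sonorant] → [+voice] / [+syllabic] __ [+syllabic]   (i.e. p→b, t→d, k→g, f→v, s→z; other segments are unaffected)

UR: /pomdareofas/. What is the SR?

Rule 1 (nasal place assimilation): /m/ precedes the alveolar consonant /d/, so it assimilates in place to [n]. /pomdareofas/ → pondareofas.
Rule 2 (intervocalic voicing): /f/ is a voiceless obstruent between vowels /o/ and /a/, so it voices to [v]. /pondareofas/ → pondareovas.

pondareovas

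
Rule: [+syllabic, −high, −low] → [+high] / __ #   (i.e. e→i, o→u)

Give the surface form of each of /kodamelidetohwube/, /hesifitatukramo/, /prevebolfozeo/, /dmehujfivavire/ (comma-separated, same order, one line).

kodamelidetohwubi, hesifitatukramu, prevebolfozeu, dmehujfivaviri

/kodamelidetohwube/: /e/ is a mid vowel in word-final position, so it raises to [i]. → [kodamelidetohwubi].
/hesifitatukramo/: /o/ is a mid vowel in word-final position, so it raises to [u]. → [hesifitatukramu].
/prevebolfozeo/: /o/ is a mid vowel in word-final position, so it raises to [u]. → [prevebolfozeu].
/dmehujfivavire/: /e/ is a mid vowel in word-final position, so it raises to [i]. → [dmehujfivaviri].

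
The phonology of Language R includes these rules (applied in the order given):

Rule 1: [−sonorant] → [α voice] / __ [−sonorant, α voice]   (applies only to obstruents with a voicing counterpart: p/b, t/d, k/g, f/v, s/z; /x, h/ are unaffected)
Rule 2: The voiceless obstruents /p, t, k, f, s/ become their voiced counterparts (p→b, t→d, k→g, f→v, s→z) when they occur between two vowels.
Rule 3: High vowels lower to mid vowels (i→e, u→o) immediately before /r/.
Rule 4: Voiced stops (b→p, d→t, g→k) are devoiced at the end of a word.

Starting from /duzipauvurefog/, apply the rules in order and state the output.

Rule 1 (regressive voicing assimilation): no segment meets the environment; /duzipauvurefog/ is unchanged.
Rule 2 (intervocalic voicing): /p/ is a voiceless obstruent between vowels /i/ and /a/, so it voices to [b]. /f/ is a voiceless obstruent between vowels /e/ and /o/, so it voices to [v]. /duzipauvurefog/ → duzibauvurevog.
Rule 3 (pre-rhotic lowering): /u/ is a high vowel immediately before /r/, so it lowers to [o]. /duzibauvurevog/ → duzibauvorevog.
Rule 4 (final devoicing): /g/ is a voiced stop in word-final position, so it devoices to [k]. /duzibauvorevog/ → duzibauvorevok.

duzibauvorevok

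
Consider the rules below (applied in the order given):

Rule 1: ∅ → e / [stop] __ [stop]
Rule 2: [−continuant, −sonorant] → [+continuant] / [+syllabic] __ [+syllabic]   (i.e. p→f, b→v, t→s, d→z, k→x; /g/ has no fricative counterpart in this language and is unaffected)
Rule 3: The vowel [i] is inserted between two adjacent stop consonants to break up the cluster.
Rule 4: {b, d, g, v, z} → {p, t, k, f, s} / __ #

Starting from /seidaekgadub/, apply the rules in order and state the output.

Rule 1 (stop-cluster e-epenthesis): /k/ and /g/ form a stop–stop cluster, so [e] is inserted between them. /seidaekgadub/ → seidaekegadub.
Rule 2 (intervocalic spirantization): /d/ is a stop between vowels /i/ and /a/, so it spirantizes to the fricative [z]. /k/ is a stop between vowels /e/ and /e/, so it spirantizes to the fricative [x]. /d/ is a stop between vowels /a/ and /u/, so it spirantizes to the fricative [z]. /seidaekegadub/ → seizaexegazub.
Rule 3 (stop-cluster i-epenthesis): no segment meets the environment; /seizaexegazub/ is unchanged.
Rule 4 (final devoicing): /b/ is a voiced obstruent in word-final position, so it devoices to [p]. /seizaexegazub/ → seizaexegazup.

seizaexegazup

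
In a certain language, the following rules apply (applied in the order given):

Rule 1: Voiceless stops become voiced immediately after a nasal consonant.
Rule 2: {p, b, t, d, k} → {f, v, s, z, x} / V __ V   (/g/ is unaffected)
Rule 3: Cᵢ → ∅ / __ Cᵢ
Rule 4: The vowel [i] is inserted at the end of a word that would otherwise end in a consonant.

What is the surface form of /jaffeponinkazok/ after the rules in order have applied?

Rule 1 (post-nasal voicing): /k/ is a voiceless stop immediately after the nasal /n/, so it voices to [g]. /jaffeponinkazok/ → jaffeponingazok.
Rule 2 (intervocalic spirantization): /p/ is a stop between vowels /e/ and /o/, so it spirantizes to the fricative [f]. /jaffeponingazok/ → jaffefoningazok.
Rule 3 (degemination): /ff/ is a geminate; the first /f/ deletes. /jaffefoningazok/ → jafefoningazok.
Rule 4 (final i-epenthesis): the form ends in the consonant /k/, so [i] is inserted word-finally. /jafefoningazok/ → jafefoningazoki.

jafefoningazoki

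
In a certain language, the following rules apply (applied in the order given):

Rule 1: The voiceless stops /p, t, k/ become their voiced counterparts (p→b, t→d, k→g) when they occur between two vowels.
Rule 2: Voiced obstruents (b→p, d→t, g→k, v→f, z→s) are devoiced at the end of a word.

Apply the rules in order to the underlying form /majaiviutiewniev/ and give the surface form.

majaiviudiewnief

Rule 1 (intervocalic voicing): /t/ is a voiceless stop between vowels /u/ and /i/, so it voices to [d]. /majaiviutiewniev/ → majaiviudiewniev.
Rule 2 (final devoicing): /v/ is a voiced obstruent in word-final position, so it devoices to [f]. /majaiviudiewniev/ → majaiviudiewnief.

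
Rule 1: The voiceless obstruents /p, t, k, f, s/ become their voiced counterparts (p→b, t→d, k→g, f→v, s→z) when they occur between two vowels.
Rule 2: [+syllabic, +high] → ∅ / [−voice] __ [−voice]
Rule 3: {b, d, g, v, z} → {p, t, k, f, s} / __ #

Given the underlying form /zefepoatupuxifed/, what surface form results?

Rule 1 (intervocalic voicing): /f/ is a voiceless obstruent between vowels /e/ and /e/, so it voices to [v]. /p/ is a voiceless obstruent between vowels /e/ and /o/, so it voices to [b]. /t/ is a voiceless obstruent between vowels /a/ and /u/, so it voices to [d]. /p/ is a voiceless obstruent between vowels /u/ and /u/, so it voices to [b]. /f/ is a voiceless obstruent between vowels /i/ and /e/, so it voices to [v]. /zefepoatupuxifed/ → zeveboadubuxived.
Rule 2 (high vowel syncope): no segment meets the environment; /zeveboadubuxived/ is unchanged.
Rule 3 (final devoicing): /d/ is a voiced obstruent in word-final position, so it devoices to [t]. /zeveboadubuxived/ → zeveboadubuxivet.

zeveboadubuxivet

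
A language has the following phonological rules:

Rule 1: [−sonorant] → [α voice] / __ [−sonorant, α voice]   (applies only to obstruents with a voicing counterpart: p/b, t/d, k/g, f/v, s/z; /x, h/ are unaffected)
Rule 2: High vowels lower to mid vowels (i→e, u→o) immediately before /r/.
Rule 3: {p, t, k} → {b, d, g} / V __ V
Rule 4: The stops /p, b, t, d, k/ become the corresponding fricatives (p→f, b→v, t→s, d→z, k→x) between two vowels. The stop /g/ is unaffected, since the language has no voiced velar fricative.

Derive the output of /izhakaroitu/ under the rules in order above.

Rule 1 (regressive voicing assimilation): /z/ precedes the voiceless obstruent /h/, so it devoices to [s] by assimilation. /izhakaroitu/ → ishakaroitu.
Rule 2 (pre-rhotic lowering): no segment meets the environment; /ishakaroitu/ is unchanged.
Rule 3 (intervocalic voicing): /k/ is a voiceless stop between vowels /a/ and /a/, so it voices to [g]. /t/ is a voiceless stop between vowels /i/ and /u/, so it voices to [d]. /ishakaroitu/ → ishagaroidu.
Rule 4 (intervocalic spirantization): /d/ is a stop between vowels /i/ and /u/, so it spirantizes to the fricative [z]. /ishagaroidu/ → ishagaroizu.

ishagaroizu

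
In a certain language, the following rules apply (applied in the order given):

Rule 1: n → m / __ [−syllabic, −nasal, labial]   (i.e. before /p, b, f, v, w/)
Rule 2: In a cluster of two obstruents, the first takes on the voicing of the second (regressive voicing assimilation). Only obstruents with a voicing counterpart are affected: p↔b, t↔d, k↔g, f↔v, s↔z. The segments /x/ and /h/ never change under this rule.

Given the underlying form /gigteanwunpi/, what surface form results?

Rule 1 (nasal place assimilation): /n/ precedes the labial consonant /w/, so it assimilates in place to [m]. /n/ precedes the labial consonant /p/, so it assimilates in place to [m]. /gigteanwunpi/ → gigteamwumpi.
Rule 2 (regressive voicing assimilation): /g/ precedes the voiceless obstruent /t/, so it devoices to [k] by assimilation. /gigteamwumpi/ → gikteamwumpi.

gikteamwumpi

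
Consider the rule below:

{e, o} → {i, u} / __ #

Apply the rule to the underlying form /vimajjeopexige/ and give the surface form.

vimajjeopexigi

Scanning /vimajjeopexige/: /e/ at position 7 is not in the conditioning environment; /o/ at position 8 is not in the conditioning environment; /e/ at position 10 is not in the conditioning environment; /e/ is a mid vowel in word-final position, so it raises to [i].
Result: [vimajjeopexigi].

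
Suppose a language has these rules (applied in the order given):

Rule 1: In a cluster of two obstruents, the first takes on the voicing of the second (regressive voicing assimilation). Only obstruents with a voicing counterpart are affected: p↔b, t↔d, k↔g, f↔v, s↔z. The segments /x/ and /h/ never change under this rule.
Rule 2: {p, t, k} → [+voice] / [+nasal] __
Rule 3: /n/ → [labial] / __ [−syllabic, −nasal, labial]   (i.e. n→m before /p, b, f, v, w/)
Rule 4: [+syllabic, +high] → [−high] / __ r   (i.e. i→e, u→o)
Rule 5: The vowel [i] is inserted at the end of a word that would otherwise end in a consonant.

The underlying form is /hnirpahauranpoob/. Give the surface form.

hnerpahaoramboobi

Rule 1 (regressive voicing assimilation): no segment meets the environment; /hnirpahauranpoob/ is unchanged.
Rule 2 (post-nasal voicing): /p/ is a voiceless stop immediately after the nasal /n/, so it voices to [b]. /hnirpahauranpoob/ → hnirpahauranboob.
Rule 3 (nasal place assimilation): /n/ precedes the labial consonant /b/, so it assimilates in place to [m]. /hnirpahauranboob/ → hnirpahauramboob.
Rule 4 (pre-rhotic lowering): /i/ is a high vowel immediately before /r/, so it lowers to [e]. /u/ is a high vowel immediately before /r/, so it lowers to [o]. /hnirpahauramboob/ → hnerpahaoramboob.
Rule 5 (final i-epenthesis): the form ends in the consonant /b/, so [i] is inserted word-finally. /hnerpahaoramboob/ → hnerpahaoramboobi.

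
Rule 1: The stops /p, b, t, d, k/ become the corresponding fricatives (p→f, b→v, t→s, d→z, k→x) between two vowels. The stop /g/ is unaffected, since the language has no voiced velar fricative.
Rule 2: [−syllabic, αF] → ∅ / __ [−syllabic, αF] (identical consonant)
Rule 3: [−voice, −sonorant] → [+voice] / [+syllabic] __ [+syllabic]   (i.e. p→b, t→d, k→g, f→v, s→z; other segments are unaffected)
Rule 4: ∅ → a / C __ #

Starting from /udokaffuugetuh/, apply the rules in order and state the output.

Rule 1 (intervocalic spirantization): /d/ is a stop between vowels /u/ and /o/, so it spirantizes to the fricative [z]. /k/ is a stop between vowels /o/ and /a/, so it spirantizes to the fricative [x]. /t/ is a stop between vowels /e/ and /u/, so it spirantizes to the fricative [s]. /udokaffuugetuh/ → uzoxaffuugesuh.
Rule 2 (degemination): /ff/ is a geminate; the first /f/ deletes. /uzoxaffuugesuh/ → uzoxafuugesuh.
Rule 3 (intervocalic voicing): /f/ is a voiceless obstruent between vowels /a/ and /u/, so it voices to [v]. /s/ is a voiceless obstruent between vowels /e/ and /u/, so it voices to [z]. /uzoxafuugesuh/ → uzoxavuugezuh.
Rule 4 (final a-epenthesis): the form ends in the consonant /h/, so [a] is inserted word-finally. /uzoxavuugezuh/ → uzoxavuugezuha.

uzoxavuugezuha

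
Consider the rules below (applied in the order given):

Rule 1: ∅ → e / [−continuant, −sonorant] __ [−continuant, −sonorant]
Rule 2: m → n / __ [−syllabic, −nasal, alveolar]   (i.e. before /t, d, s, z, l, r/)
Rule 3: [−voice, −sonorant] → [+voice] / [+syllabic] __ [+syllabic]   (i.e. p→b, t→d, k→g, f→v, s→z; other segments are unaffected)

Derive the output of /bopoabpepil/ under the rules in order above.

boboabebebil

Rule 1 (stop-cluster e-epenthesis): /b/ and /p/ form a stop–stop cluster, so [e] is inserted between them. /bopoabpepil/ → bopoabepepil.
Rule 2 (nasal place assimilation): no segment meets the environment; /bopoabepepil/ is unchanged.
Rule 3 (intervocalic voicing): /p/ is a voiceless obstruent between vowels /o/ and /o/, so it voices to [b]. /p/ is a voiceless obstruent between vowels /e/ and /e/, so it voices to [b]. /p/ is a voiceless obstruent between vowels /e/ and /i/, so it voices to [b]. /bopoabepepil/ → boboabebebil.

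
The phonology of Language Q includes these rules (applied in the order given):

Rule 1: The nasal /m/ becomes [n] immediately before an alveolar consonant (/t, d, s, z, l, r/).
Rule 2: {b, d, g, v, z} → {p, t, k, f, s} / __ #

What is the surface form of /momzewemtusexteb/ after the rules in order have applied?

Rule 1 (nasal place assimilation): /m/ precedes the alveolar consonant /z/, so it assimilates in place to [n]. /m/ precedes the alveolar consonant /t/, so it assimilates in place to [n]. /momzewemtusexteb/ → monzewentusexteb.
Rule 2 (final devoicing): /b/ is a voiced obstruent in word-final position, so it devoices to [p]. /monzewentusexteb/ → monzewentusextep.

monzewentusextep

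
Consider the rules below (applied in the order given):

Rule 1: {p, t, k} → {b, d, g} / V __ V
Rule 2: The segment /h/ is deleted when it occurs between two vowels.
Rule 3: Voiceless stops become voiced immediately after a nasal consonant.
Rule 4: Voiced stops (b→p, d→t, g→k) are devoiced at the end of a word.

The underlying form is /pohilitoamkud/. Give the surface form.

poilidoamgut

Rule 1 (intervocalic voicing): /t/ is a voiceless stop between vowels /i/ and /o/, so it voices to [d]. /pohilitoamkud/ → pohilidoamkud.
Rule 2 (intervocalic h-deletion): /h/ occurs between vowels /o/ and /i/, so it deletes. /pohilidoamkud/ → poilidoamkud.
Rule 3 (post-nasal voicing): /k/ is a voiceless stop immediately after the nasal /m/, so it voices to [g]. /poilidoamkud/ → poilidoamgud.
Rule 4 (final devoicing): /d/ is a voiced stop in word-final position, so it devoices to [t]. /poilidoamgud/ → poilidoamgut.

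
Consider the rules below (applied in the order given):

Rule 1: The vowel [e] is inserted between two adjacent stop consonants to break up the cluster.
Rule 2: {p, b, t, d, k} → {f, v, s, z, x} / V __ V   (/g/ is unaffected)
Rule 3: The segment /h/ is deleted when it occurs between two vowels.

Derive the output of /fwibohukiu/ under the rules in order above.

Rule 1 (stop-cluster e-epenthesis): no segment meets the environment; /fwibohukiu/ is unchanged.
Rule 2 (intervocalic spirantization): /b/ is a stop between vowels /i/ and /o/, so it spirantizes to the fricative [v]. /k/ is a stop between vowels /u/ and /i/, so it spirantizes to the fricative [x]. /fwibohukiu/ → fwivohuxiu.
Rule 3 (intervocalic h-deletion): /h/ occurs between vowels /o/ and /u/, so it deletes. /fwivohuxiu/ → fwivouxiu.

fwivouxiu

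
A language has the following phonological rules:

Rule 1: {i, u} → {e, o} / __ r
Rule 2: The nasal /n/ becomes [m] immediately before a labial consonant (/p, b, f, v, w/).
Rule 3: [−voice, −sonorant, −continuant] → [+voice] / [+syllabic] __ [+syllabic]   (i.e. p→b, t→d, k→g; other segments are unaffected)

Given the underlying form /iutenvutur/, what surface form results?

iudemvudor

Rule 1 (pre-rhotic lowering): /u/ is a high vowel immediately before /r/, so it lowers to [o]. /iutenvutur/ → iutenvutor.
Rule 2 (nasal place assimilation): /n/ precedes the labial consonant /v/, so it assimilates in place to [m]. /iutenvutor/ → iutemvutor.
Rule 3 (intervocalic voicing): /t/ is a voiceless stop between vowels /u/ and /e/, so it voices to [d]. /t/ is a voiceless stop between vowels /u/ and /o/, so it voices to [d]. /iutemvutor/ → iudemvudor.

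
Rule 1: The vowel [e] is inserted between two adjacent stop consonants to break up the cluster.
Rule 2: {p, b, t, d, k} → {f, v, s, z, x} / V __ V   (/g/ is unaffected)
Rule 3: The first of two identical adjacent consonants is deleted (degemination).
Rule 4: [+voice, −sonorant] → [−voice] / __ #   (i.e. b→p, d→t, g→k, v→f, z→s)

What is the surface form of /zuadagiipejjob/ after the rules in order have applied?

zuazagiifejop

Rule 1 (stop-cluster e-epenthesis): no segment meets the environment; /zuadagiipejjob/ is unchanged.
Rule 2 (intervocalic spirantization): /d/ is a stop between vowels /a/ and /a/, so it spirantizes to the fricative [z]. /p/ is a stop between vowels /i/ and /e/, so it spirantizes to the fricative [f]. /zuadagiipejjob/ → zuazagiifejjob.
Rule 3 (degemination): /jj/ is a geminate; the first /j/ deletes. /zuazagiifejjob/ → zuazagiifejob.
Rule 4 (final devoicing): /b/ is a voiced obstruent in word-final position, so it devoices to [p]. /zuazagiifejob/ → zuazagiifejop.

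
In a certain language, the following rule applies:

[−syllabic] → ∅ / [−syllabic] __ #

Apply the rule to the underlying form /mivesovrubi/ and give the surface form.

mivesovrubi

No segment of /mivesovrubi/ meets the structural description of the rule, so the form surfaces unchanged.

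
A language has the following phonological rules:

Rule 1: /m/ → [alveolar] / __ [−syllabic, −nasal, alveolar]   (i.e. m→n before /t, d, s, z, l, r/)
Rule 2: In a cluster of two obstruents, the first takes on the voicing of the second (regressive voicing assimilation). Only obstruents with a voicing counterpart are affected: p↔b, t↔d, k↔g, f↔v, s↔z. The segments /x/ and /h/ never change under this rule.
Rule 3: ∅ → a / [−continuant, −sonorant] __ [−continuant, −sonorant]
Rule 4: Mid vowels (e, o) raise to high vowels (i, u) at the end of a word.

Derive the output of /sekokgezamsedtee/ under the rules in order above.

Rule 1 (nasal place assimilation): /m/ precedes the alveolar consonant /s/, so it assimilates in place to [n]. /sekokgezamsedtee/ → sekokgezansedtee.
Rule 2 (regressive voicing assimilation): /k/ precedes the voiced obstruent /g/, so it voices to [g] by assimilation. /d/ precedes the voiceless obstruent /t/, so it devoices to [t] by assimilation. /sekokgezansedtee/ → sekoggezansettee.
Rule 3 (stop-cluster a-epenthesis): /g/ and /g/ form a stop–stop cluster, so [a] is inserted between them. /t/ and /t/ form a stop–stop cluster, so [a] is inserted between them. /sekoggezansettee/ → sekogagezansetatee.
Rule 4 (final vowel raising): /e/ is a mid vowel in word-final position, so it raises to [i]. /sekogagezansetatee/ → sekogagezansetatei.

sekogagezansetatei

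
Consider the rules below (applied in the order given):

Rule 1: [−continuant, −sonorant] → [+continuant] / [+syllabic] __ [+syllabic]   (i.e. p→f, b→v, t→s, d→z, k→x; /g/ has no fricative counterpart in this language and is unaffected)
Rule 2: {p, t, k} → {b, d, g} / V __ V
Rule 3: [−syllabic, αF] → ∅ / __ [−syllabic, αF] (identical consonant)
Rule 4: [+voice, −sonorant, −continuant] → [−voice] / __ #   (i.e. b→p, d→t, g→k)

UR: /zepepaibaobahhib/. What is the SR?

Rule 1 (intervocalic spirantization): /p/ is a stop between vowels /e/ and /e/, so it spirantizes to the fricative [f]. /p/ is a stop between vowels /e/ and /a/, so it spirantizes to the fricative [f]. /b/ is a stop between vowels /i/ and /a/, so it spirantizes to the fricative [v]. /b/ is a stop between vowels /o/ and /a/, so it spirantizes to the fricative [v]. /zepepaibaobahhib/ → zefefaivaovahhib.
Rule 2 (intervocalic voicing): no segment meets the environment; /zefefaivaovahhib/ is unchanged.
Rule 3 (degemination): /hh/ is a geminate; the first /h/ deletes. /zefefaivaovahhib/ → zefefaivaovahib.
Rule 4 (final devoicing): /b/ is a voiced stop in word-final position, so it devoices to [p]. /zefefaivaovahib/ → zefefaivaovahip.

zefefaivaovahip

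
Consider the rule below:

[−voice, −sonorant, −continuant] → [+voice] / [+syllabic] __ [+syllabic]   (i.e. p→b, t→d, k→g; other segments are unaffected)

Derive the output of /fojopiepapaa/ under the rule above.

/p/ is a voiceless stop between vowels /o/ and /i/, so it voices to [b].
/p/ is a voiceless stop between vowels /e/ and /a/, so it voices to [b].
/p/ is a voiceless stop between vowels /a/ and /a/, so it voices to [b].
Surface form: [fojobiebabaa].

fojobiebabaa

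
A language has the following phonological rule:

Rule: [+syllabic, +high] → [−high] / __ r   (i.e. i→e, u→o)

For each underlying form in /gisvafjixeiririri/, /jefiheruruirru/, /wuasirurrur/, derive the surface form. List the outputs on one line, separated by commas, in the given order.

gisvafjixeerereri, jefiheroruerru, wuaserorror

/gisvafjixeiririri/: /i/ is a high vowel immediately before /r/, so it lowers to [e]. /i/ is a high vowel immediately before /r/, so it lowers to [e]. /i/ is a high vowel immediately before /r/, so it lowers to [e]. → [gisvafjixeerereri].
/jefiheruruirru/: /u/ is a high vowel immediately before /r/, so it lowers to [o]. /i/ is a high vowel immediately before /r/, so it lowers to [e]. → [jefiheroruerru].
/wuasirurrur/: /i/ is a high vowel immediately before /r/, so it lowers to [e]. /u/ is a high vowel immediately before /r/, so it lowers to [o]. /u/ is a high vowel immediately before /r/, so it lowers to [o]. → [wuaserorror].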